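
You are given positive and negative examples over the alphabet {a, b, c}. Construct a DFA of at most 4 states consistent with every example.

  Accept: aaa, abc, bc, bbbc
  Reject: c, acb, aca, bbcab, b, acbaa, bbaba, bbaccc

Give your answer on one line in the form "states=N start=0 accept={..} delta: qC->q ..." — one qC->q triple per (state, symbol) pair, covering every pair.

states=3 start=0 accept={0} delta: 0a->0 0b->1 0c->1 1a->2 1b->1 1c->0 2a->1 2b->1 2c->1

State merging on the prefix tree: take the shortest (then alphabetical) example prefix whose next move is undefined and point that move at state 0, else 1, else 2, ...; a target is out if some Accept/Reject pair would then sit in one state with the same input left (inseparable). If every existing state is out, open a new one.
a: 0a undefined. 0a->0: ok.
b: 0b undefined. 0b->0: no, aaa/b meet in 0. Open state 1: 0b->1.
c: 0c undefined. 0c->0: no, aaa/c meet in 0. 0c->1: ok.
bb: 1b undefined. 1b->0: no, aaa/acb meet in 0. 1b->1: ok.
bc: 1c undefined. 1c->0: ok.
aca: 1a undefined. 1a->0: no, aaa/aca meet in 0. 1a->1: no, aaa/bbaccc meet in 0. Open state 2: 1a->2.
bbab: 2b undefined. 2b->0: no, aaa/bbaba meet in 0. 2b->1: ok.
bbac: 2c undefined. 2c->0: no, aaa/bbaccc meet in 0. 2c->1: ok.
acbaa: 2a undefined. 2a->0: no, aaa/acbaa meet in 0. 2a->1: ok.
All examples now run through 3 states with every (state, symbol) defined. Accept strings end in {0}, Reject strings end in {1,2}; accept={0}.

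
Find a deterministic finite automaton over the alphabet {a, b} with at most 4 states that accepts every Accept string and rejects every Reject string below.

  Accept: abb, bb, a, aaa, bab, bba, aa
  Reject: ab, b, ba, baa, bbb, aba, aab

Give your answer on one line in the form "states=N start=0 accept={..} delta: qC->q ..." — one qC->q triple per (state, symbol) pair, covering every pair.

Grow the machine one transition at a time. Run the examples from 0; the earliest place one falls off (shortest prefix, ties alphabetical) gets sent to the lowest-numbered state that keeps every Accept/Reject pair distinguishable — a pair clashes when both reach the same state with identical unread suffix — and to a fresh state only if none does.
a: 0a undefined. 0a->0: ok.
b: 0b undefined. 0b->0: no, abb/ab meet in 0. Open state 1: 0b->1.
ba: 1a undefined. 1a->0: no, a/ba meet in 0. 1a->1: ok.
bb: 1b undefined. 1b->0: ok.
All examples now run through 2 states with every (state, symbol) defined. Accept strings end in {0}, Reject strings end in {1}; accept={0}.

states=2 start=0 accept={0} delta: 0a->0 0b->1 1a->1 1b->0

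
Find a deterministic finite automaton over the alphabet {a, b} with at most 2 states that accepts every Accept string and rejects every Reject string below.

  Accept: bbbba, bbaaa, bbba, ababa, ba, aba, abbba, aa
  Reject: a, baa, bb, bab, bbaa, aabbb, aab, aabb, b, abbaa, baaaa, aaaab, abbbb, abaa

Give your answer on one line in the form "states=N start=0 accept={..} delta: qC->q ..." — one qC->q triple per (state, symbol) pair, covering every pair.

states=2 start=0 accept={0} delta: 0a->1 0b->1 1a->0 1b->1

State merging on the prefix tree: take the shortest (then alphabetical) example prefix whose next move is undefined and point that move at state 0, else 1, else 2, ...; a target is out if some Accept/Reject pair would then sit in one state with the same input left (inseparable). If every existing state is out, open a new one.
a: 0a undefined. 0a->0: no, aa/a meet in 0. Open state 1: 0a->1.
b: 0b undefined. 0b->0: no, bbbba/a meet in 1. 0b->1: ok.
aa: 1a undefined. 1a->0: ok.
ab: 1b undefined. 1b->0: no, bbbba/a meet in 1. 1b->1: ok.
All examples now run through 2 states with every (state, symbol) defined. Accept strings end in {0}, Reject strings end in {1}; accept={0}.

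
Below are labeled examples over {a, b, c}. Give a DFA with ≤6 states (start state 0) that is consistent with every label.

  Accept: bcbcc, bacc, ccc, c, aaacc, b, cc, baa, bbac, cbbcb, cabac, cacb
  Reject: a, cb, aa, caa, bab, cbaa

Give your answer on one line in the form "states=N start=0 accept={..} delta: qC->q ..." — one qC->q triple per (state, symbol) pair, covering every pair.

State merging on the prefix tree: take the shortest (then alphabetical) example prefix whose next move is undefined and point that move at state 0, else 1, else 2, ...; a target is out if some Accept/Reject pair would then sit in one state with the same input left (inseparable). If every existing state is out, open a new one.
a: 0a undefined. 0a->0: ok.
b: 0b undefined. 0b->0: no, b/a meet in 0. Open state 1: 0b->1.
c: 0c undefined. 0c->0: no, ccc/a meet in 0. 0c->1: no, baa/caa meet in 1 with "aa" left. Open state 2: 0c->2.
ba: 1a undefined. 1a->0: no, b/bab meet in 1. 1a->1: ok.
bb: 1b undefined. 1b->0: ok.
bc: 1c undefined. 1c->0: ok.
ca: 2a undefined. 2a->0: no, cabac/a meet in 0. 2a->1: no, b/caa meet in 1. 2a->2: no, bcbcc/caa meet in 2. Open state 3: 2a->3.
cb: 2b undefined. 2b->0: ok.
cc: 2c undefined. 2c->0: no, aaacc/a meet in 0. 2c->1: no, ccc/a meet in 0. 2c->2: ok.
caa: 3a undefined. 3a->0: ok.
cab: 3b undefined. 3b->0: ok.
cac: 3c undefined. 3c->0: ok.
All examples now run through 4 states with every (state, symbol) defined. Accept strings end in {1,2}, Reject strings end in {0}; accept={1,2}.

states=4 start=0 accept={1,2} delta: 0a->0 0b->1 0c->2 1a->1 1b->0 1c->0 2a->3 2b->0 2c->2 3a->0 3b->0 3c->0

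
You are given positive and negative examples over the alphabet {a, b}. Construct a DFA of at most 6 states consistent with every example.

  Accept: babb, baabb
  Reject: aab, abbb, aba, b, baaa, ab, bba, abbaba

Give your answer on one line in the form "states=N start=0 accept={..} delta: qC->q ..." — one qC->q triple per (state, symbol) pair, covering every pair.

states=3 start=0 accept={2} delta: 0a->0 0b->1 1a->0 1b->2 2a->0 2b->0

Fold the examples into a partial DFA from state 0: repeatedly fix the first undefined (state, symbol) met by the shortest-then-alphabetical prefix, trying targets in increasing order and rejecting any under which an Accept and a Reject string meet in one state with the same remainder; add a state when all current targets are rejected. Accepting states are where Accept strings end.
a: 0a undefined. 0a->0: ok.
b: 0b undefined. 0b->0: no, babb/aab meet in 0. Open state 1: 0b->1.
ba: 1a undefined. 1a->0: ok.
bb: 1b undefined. 1b->0: no, babb/aba meet in 0. 1b->1: no, babb/aab meet in 1. Open state 2: 1b->2.
bba: 2a undefined. 2a->0: ok.
abbb: 2b undefined. 2b->0: ok.
All examples now run through 3 states with every (state, symbol) defined. Accept strings end in {2}, Reject strings end in {0,1}; accept={2}.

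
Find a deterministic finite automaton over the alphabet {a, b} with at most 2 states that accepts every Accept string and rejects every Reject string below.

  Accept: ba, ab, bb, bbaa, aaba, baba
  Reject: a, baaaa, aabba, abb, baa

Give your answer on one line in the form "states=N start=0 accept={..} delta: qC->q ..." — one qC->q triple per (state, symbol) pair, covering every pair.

states=2 start=0 accept={0} delta: 0a->1 0b->1 1a->0 1b->0

Grow the machine one transition at a time. Run the examples from 0; the earliest place one falls off (shortest prefix, ties alphabetical) gets sent to the lowest-numbered state that keeps every Accept/Reject pair distinguishable — a pair clashes when both reach the same state with identical unread suffix — and to a fresh state only if none does.
a: 0a undefined. 0a->0: no, bb/abb meet in 0 with "bb" left. Open state 1: 0a->1.
b: 0b undefined. 0b->0: no, ba/a meet in 1. 0b->1: ok.
aa: 1a undefined. 1a->0: ok.
ab: 1b undefined. 1b->0: ok.
All examples now run through 2 states with every (state, symbol) defined. Accept strings end in {0}, Reject strings end in {1}; accept={0}.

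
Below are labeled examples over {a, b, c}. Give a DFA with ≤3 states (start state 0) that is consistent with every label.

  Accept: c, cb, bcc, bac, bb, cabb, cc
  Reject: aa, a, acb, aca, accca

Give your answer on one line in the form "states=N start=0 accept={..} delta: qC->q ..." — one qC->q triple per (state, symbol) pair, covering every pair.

State merging on the prefix tree: take the shortest (then alphabetical) example prefix whose next move is undefined and point that move at state 0, else 1, else 2, ...; a target is out if some Accept/Reject pair would then sit in one state with the same input left (inseparable). If every existing state is out, open a new one.
a: 0a undefined. 0a->0: no, cb/acb meet in 0 with "cb" left. Open state 1: 0a->1.
b: 0b undefined. 0b->0: ok.
c: 0c undefined. 0c->0: ok.
aa: 1a undefined. 1a->0: no, c/aa meet in 0. 1a->1: ok.
ac: 1c undefined. 1c->0: no, c/acb meet in 0. 1c->1: no, bac/aa meet in 1. Open state 2: 1c->2.
aca: 2a undefined. 2a->0: no, c/aca meet in 0. 2a->1: ok.
acb: 2b undefined. 2b->0: no, c/acb meet in 0. 2b->1: ok.
acc: 2c undefined. 2c->0: ok.
cab: 1b undefined. 1b->0: ok.
All examples now run through 3 states with every (state, symbol) defined. Accept strings end in {0,2}, Reject strings end in {1}; accept={0,2}.

states=3 start=0 accept={0,2} delta: 0a->1 0b->0 0c->0 1a->1 1b->0 1c->2 2a->1 2b->1 2c->0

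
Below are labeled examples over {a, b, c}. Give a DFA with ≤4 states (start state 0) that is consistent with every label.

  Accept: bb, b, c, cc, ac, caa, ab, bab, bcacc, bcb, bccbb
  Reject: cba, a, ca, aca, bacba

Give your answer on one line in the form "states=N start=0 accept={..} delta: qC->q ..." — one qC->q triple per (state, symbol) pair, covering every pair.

Fold the examples into a partial DFA from state 0: repeatedly fix the first undefined (state, symbol) met by the shortest-then-alphabetical prefix, trying targets in increasing order and rejecting any under which an Accept and a Reject string meet in one state with the same remainder; add a state when all current targets are rejected. Accepting states are where Accept strings end.
a: 0a undefined. 0a->0: ok.
b: 0b undefined. 0b->0: no, bb/a meet in 0. Open state 1: 0b->1.
c: 0c undefined. 0c->0: no, c/a meet in 0. 0c->1: ok.
ba: 1a undefined. 1a->0: no, caa/a meet in 0. 1a->1: no, b/ca meet in 1. Open state 2: 1a->2.
bb: 1b undefined. 1b->0: no, bb/cba meet in 0. 1b->1: ok.
bc: 1c undefined. 1c->0: no, cc/a meet in 0. 1c->1: ok.
bab: 2b undefined. 2b->0: no, bab/a meet in 0. 2b->1: ok.
bac: 2c undefined. 2c->0: ok.
caa: 2a undefined. 2a->0: no, caa/a meet in 0. 2a->1: ok.
All examples now run through 3 states with every (state, symbol) defined. Accept strings end in {1}, Reject strings end in {0,2}; accept={1}.

states=3 start=0 accept={1} delta: 0a->0 0b->1 0c->1 1a->2 1b->1 1c->1 2a->1 2b->1 2c->0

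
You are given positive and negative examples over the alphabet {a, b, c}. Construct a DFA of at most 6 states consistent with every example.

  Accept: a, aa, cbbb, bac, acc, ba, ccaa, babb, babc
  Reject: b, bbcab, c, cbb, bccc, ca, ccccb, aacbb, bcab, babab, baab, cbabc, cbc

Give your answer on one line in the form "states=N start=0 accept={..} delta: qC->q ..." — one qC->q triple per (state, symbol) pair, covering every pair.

states=6 start=0 accept={0,3} delta: 0a->0 0b->1 0c->2 1a->3 1b->0 1c->1 2a->2 2b->4 2c->0 3a->0 3b->5 3c->0 4a->0 4b->1 4c->1 5a->0 5b->0 5c->0

Grow the machine one transition at a time. Run the examples from 0; the earliest place one falls off (shortest prefix, ties alphabetical) gets sent to the lowest-numbered state that keeps every Accept/Reject pair distinguishable — a pair clashes when both reach the same state with identical unread suffix — and to a fresh state only if none does.
a: 0a undefined. 0a->0: ok.
b: 0b undefined. 0b->0: no, a/b meet in 0. Open state 1: 0b->1.
c: 0c undefined. 0c->0: no, a/c meet in 0. 0c->1: no, ba/ca meet in 1 with "a" left. Open state 2: 0c->2.
ba: 1a undefined. 1a->0: no, bac/c meet in 2. 1a->1: no, ba/b meet in 1. 1a->2: no, ba/c meet in 2. Open state 3: 1a->3.
bb: 1b undefined. 1b->0: ok.
bc: 1c undefined. 1c->0: no, acc/bccc meet in 2 with "c" left. 1c->1: ok.
ca: 2a undefined. 2a->0: no, a/ca meet in 0. 2a->1: no, a/bbcab meet in 0. 2a->2: ok.
cb: 2b undefined. 2b->0: no, a/bbcab meet in 0. 2b->1: no, a/cbb meet in 0. 2b->2: no, cbbb/bbcab meet in 2. 2b->3: no, bac/cbc meet in 3 with "c" left. Open state 4: 2b->4.
cc: 2c undefined. 2c->0: ok.
baa: 3a undefined. 3a->0: ok.
bab: 3b undefined. 3b->0: no, a/bcab meet in 0. 3b->1: no, babc/b meet in 1. 3b->2: no, babb/bbcab meet in 4. 3b->3: no, ba/bcab meet in 3. 3b->4: no, babb/cbb meet in 4 with "b" left. Open state 5: 3b->5.
bac: 3c undefined. 3c->0: ok.
cba: 4a undefined. 4a->0: ok.
cbb: 4b undefined. 4b->0: no, a/cbb meet in 0. 4b->1: ok.
cbc: 4c undefined. 4c->0: no, a/cbc meet in 0. 4c->1: ok.
baba: 5a undefined. 5a->0: ok.
babb: 5b undefined. 5b->0: ok.
babc: 5c undefined. 5c->0: ok.
All examples now run through 6 states with every (state, symbol) defined. Accept strings end in {0,3}, Reject strings end in {1,2,4,5}; accept={0,3}.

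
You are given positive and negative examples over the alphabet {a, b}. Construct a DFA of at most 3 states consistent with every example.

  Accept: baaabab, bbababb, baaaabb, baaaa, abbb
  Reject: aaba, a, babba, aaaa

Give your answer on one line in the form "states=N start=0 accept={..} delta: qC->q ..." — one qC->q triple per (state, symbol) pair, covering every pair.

states=3 start=0 accept={1} delta: 0a->0 0b->1 1a->2 1b->0 2a->1 2b->0

Fold the examples into a partial DFA from state 0: repeatedly fix the first undefined (state, symbol) met by the shortest-then-alphabetical prefix, trying targets in increasing order and rejecting any under which an Accept and a Reject string meet in one state with the same remainder; add a state when all current targets are rejected. Accepting states are where Accept strings end.
a: 0a undefined. 0a->0: ok.
b: 0b undefined. 0b->0: no, baaabab/aaba meet in 0. Open state 1: 0b->1.
ba: 1a undefined. 1a->0: no, baaaa/aaba meet in 0. 1a->1: no, baaaa/aaba meet in 1. Open state 2: 1a->2.
bb: 1b undefined. 1b->0: ok.
baa: 2a undefined. 2a->0: no, baaaabb/a meet in 0. 2a->1: ok.
bab: 2b undefined. 2b->0: ok.
All examples now run through 3 states with every (state, symbol) defined. Accept strings end in {1}, Reject strings end in {0,2}; accept={1}.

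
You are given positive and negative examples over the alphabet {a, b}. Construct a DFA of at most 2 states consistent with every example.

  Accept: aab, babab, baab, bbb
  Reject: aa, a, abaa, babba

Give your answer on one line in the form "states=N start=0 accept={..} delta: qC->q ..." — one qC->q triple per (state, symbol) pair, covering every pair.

states=2 start=0 accept={1} delta: 0a->0 0b->1 1a->0 1b->0

Fold the examples into a partial DFA from state 0: repeatedly fix the first undefined (state, symbol) met by the shortest-then-alphabetical prefix, trying targets in increasing order and rejecting any under which an Accept and a Reject string meet in one state with the same remainder; add a state when all current targets are rejected. Accepting states are where Accept strings end.
a: 0a undefined. 0a->0: ok.
b: 0b undefined. 0b->0: no, aab/aa meet in 0. Open state 1: 0b->1.
ba: 1a undefined. 1a->0: ok.
bb: 1b undefined. 1b->0: ok.
All examples now run through 2 states with every (state, symbol) defined. Accept strings end in {1}, Reject strings end in {0}; accept={1}.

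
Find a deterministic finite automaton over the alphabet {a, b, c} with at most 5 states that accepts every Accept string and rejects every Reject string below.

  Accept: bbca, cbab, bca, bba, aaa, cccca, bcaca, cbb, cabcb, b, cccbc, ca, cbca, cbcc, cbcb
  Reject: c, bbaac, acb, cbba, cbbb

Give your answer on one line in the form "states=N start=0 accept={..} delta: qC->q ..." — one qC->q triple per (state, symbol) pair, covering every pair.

states=5 start=0 accept={0,2,4} delta: 0a->0 0b->0 0c->1 1a->2 1b->3 1c->0 2a->1 2b->1 2c->0 3a->0 3b->2 3c->4 4a->0 4b->0 4c->0

Fold the examples into a partial DFA from state 0: repeatedly fix the first undefined (state, symbol) met by the shortest-then-alphabetical prefix, trying targets in increasing order and rejecting any under which an Accept and a Reject string meet in one state with the same remainder; add a state when all current targets are rejected. Accepting states are where Accept strings end.
a: 0a undefined. 0a->0: ok.
b: 0b undefined. 0b->0: ok.
c: 0c undefined. 0c->0: no, bbca/c meet in 0. Open state 1: 0c->1.
ca: 1a undefined. 1a->0: no, cabcb/acb meet in 1 with "b" left. 1a->1: no, bbca/c meet in 1. Open state 2: 1a->2.
cb: 1b undefined. 1b->0: no, cbab/acb meet in 0. 1b->1: no, bbca/cbba meet in 2. 1b->2: no, bbca/acb meet in 2. Open state 3: 1b->3.
cc: 1c undefined. 1c->0: ok.
cab: 2b undefined. 2b->0: no, cabcb/acb meet in 3. 2b->1: ok.
cba: 3a undefined. 3a->0: ok.
cbb: 3b undefined. 3b->0: no, cbab/cbba meet in 0. 3b->1: no, bbca/cbba meet in 2. 3b->2: ok.
cbc: 3c undefined. 3c->0: no, cbcc/c meet in 1. 3c->1: no, cccbc/c meet in 1. 3c->2: no, cbca/cbba meet in 2 with "a" left. 3c->3: no, cccbc/acb meet in 3. Open state 4: 3c->4.
bcac: 2c undefined. 2c->0: ok.
cbba: 2a undefined. 2a->0: no, cbab/cbba meet in 0. 2a->1: ok.
cbca: 4a undefined. 4a->0: ok.
cbcb: 4b undefined. 4b->0: ok.
cbcc: 4c undefined. 4c->0: ok.
All examples now run through 5 states with every (state, symbol) defined. Accept strings end in {0,2,4}, Reject strings end in {1,3}; accept={0,2,4}.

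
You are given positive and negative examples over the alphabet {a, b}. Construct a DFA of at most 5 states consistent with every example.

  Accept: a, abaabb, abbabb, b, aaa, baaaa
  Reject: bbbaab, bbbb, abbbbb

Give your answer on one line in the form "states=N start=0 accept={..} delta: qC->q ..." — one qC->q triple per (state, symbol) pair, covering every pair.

states=4 start=0 accept={0,1,2} delta: 0a->0 0b->1 1a->0 1b->2 2a->0 2b->3 3a->3 3b->3

Fold the examples into a partial DFA from state 0: repeatedly fix the first undefined (state, symbol) met by the shortest-then-alphabetical prefix, trying targets in increasing order and rejecting any under which an Accept and a Reject string meet in one state with the same remainder; add a state when all current targets are rejected. Accepting states are where Accept strings end.
a: 0a undefined. 0a->0: ok.
b: 0b undefined. 0b->0: no, a/bbbaab meet in 0. Open state 1: 0b->1.
ba: 1a undefined. 1a->0: ok.
bb: 1b undefined. 1b->0: no, a/bbbb meet in 0. 1b->1: no, abaabb/bbbaab meet in 1. Open state 2: 1b->2.
bbb: 2b undefined. 2b->0: no, abaabb/abbbbb meet in 2. 2b->1: no, abaabb/bbbb meet in 2. 2b->2: no, abaabb/bbbb meet in 2. Open state 3: 2b->3.
abba: 2a undefined. 2a->0: ok.
bbba: 3a undefined. 3a->0: no, b/bbbaab meet in 1. 3a->1: no, b/bbbaab meet in 1. 3a->2: no, b/bbbaab meet in 1. 3a->3: ok.
bbbb: 3b undefined. 3b->0: no, a/bbbaab meet in 0. 3b->1: no, abaabb/abbbbb meet in 2. 3b->2: no, abaabb/bbbaab meet in 2. 3b->3: ok.
All examples now run through 4 states with every (state, symbol) defined. Accept strings end in {0,1,2}, Reject strings end in {3}; accept={0,1,2}.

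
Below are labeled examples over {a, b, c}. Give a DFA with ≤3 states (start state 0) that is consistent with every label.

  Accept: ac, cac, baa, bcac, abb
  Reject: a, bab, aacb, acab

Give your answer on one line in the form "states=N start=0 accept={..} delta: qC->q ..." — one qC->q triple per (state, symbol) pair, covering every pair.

Fold the examples into a partial DFA from state 0: repeatedly fix the first undefined (state, symbol) met by the shortest-then-alphabetical prefix, trying targets in increasing order and rejecting any under which an Accept and a Reject string meet in one state with the same remainder; add a state when all current targets are rejected. Accepting states are where Accept strings end.
a: 0a undefined. 0a->0: ok.
b: 0b undefined. 0b->0: no, baa/a meet in 0. Open state 1: 0b->1.
c: 0c undefined. 0c->0: no, ac/a meet in 0. 0c->1: no, abb/aacb meet in 1 with "b" left. Open state 2: 0c->2.
ba: 1a undefined. 1a->0: no, baa/a meet in 0. 1a->1: no, abb/bab meet in 1 with "b" left. 1a->2: ok.
bc: 1c undefined. 1c->0: ok.
ca: 2a undefined. 2a->0: no, baa/a meet in 0. 2a->1: no, cac/a meet in 0. 2a->2: ok.
abb: 1b undefined. 1b->0: no, abb/a meet in 0. 1b->1: ok.
bab: 2b undefined. 2b->0: ok.
cac: 2c undefined. 2c->0: no, cac/a meet in 0. 2c->1: ok.
All examples now run through 3 states with every (state, symbol) defined. Accept strings end in {1,2}, Reject strings end in {0}; accept={1,2}.

states=3 start=0 accept={1,2} delta: 0a->0 0b->1 0c->2 1a->2 1b->1 1c->0 2a->2 2b->0 2c->1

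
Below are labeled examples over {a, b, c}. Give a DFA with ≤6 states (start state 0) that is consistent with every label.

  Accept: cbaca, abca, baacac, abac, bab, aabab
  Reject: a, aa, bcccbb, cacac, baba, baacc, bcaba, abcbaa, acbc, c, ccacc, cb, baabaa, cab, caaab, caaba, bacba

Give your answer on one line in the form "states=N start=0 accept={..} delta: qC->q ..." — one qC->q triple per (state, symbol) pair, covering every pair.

states=5 start=0 accept={3,4} delta: 0a->0 0b->1 0c->0 1a->2 1b->0 1c->2 2a->3 2b->3 2c->4 3a->0 3b->0 3c->1 4a->3 4b->0 4c->0

Fold the examples into a partial DFA from state 0: repeatedly fix the first undefined (state, symbol) met by the shortest-then-alphabetical prefix, trying targets in increasing order and rejecting any under which an Accept and a Reject string meet in one state with the same remainder; add a state when all current targets are rejected. Accepting states are where Accept strings end.
a: 0a undefined. 0a->0: ok.
b: 0b undefined. 0b->0: no, abac/c meet in 0 with "c" left. Open state 1: 0b->1.
c: 0c undefined. 0c->0: ok.
ba: 1a undefined. 1a->0: no, cbaca/a meet in 0. 1a->1: no, abac/acbc meet in 1 with "c" left. Open state 2: 1a->2.
bc: 1c undefined. 1c->0: no, abca/a meet in 0. 1c->1: no, abca/caaba meet in 2. 1c->2: ok.
baa: 2a undefined. 2a->0: no, abca/a meet in 0. 2a->1: no, abca/cb meet in 1. 2a->2: no, abca/acbc meet in 2. Open state 3: 2a->3.
bab: 2b undefined. 2b->0: no, bab/a meet in 0. 2b->1: no, abca/abcbaa meet in 3. 2b->2: no, abca/baba meet in 3. 2b->3: ok.
bac: 2c undefined. 2c->0: no, cbaca/a meet in 0. 2c->1: no, cbaca/acbc meet in 2. 2c->2: no, abac/acbc meet in 2. 2c->3: no, cbaca/baba meet in 3 with "a" left. Open state 4: 2c->4.
baab: 3b undefined. 3b->0: ok.
baac: 3c undefined. 3c->0: no, baacac/a meet in 0. 3c->1: ok.
baba: 3a undefined. 3a->0: ok.
bacb: 4b undefined. 4b->0: ok.
bccc: 4c undefined. 4c->0: ok.
cbaca: 4a undefined. 4a->0: no, cbaca/a meet in 0. 4a->1: no, cbaca/cb meet in 1. 4a->2: no, cbaca/baacc meet in 2. 4a->3: ok.
bcccbb: 1b undefined. 1b->0: ok.
All examples now run through 5 states with every (state, symbol) defined. Accept strings end in {3,4}, Reject strings end in {0,1,2}; accept={3,4}.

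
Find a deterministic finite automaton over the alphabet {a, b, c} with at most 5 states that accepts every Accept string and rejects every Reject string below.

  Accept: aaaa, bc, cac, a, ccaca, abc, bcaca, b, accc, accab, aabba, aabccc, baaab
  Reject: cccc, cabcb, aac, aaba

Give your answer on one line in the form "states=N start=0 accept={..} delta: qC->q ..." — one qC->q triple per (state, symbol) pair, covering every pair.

states=4 start=0 accept={0,1,3} delta: 0a->0 0b->1 0c->2 1a->2 1b->2 1c->0 2a->1 2b->0 2c->3 3a->0 3b->2 3c->0

Grow the machine one transition at a time. Run the examples from 0; the earliest place one falls off (shortest prefix, ties alphabetical) gets sent to the lowest-numbered state that keeps every Accept/Reject pair distinguishable — a pair clashes when both reach the same state with identical unread suffix — and to a fresh state only if none does.
a: 0a undefined. 0a->0: ok.
b: 0b undefined. 0b->0: no, aaaa/aaba meet in 0. Open state 1: 0b->1.
c: 0c undefined. 0c->0: no, aaaa/cccc meet in 0. 0c->1: no, b/aac meet in 1. Open state 2: 0c->2.
ba: 1a undefined. 1a->0: no, aaaa/aaba meet in 0. 1a->1: no, b/aaba meet in 1. 1a->2: ok.
bc: 1c undefined. 1c->0: ok.
ca: 2a undefined. 2a->0: no, cac/aac meet in 2. 2a->1: ok.
cc: 2c undefined. 2c->0: no, aaaa/cccc meet in 0. 2c->1: no, ccaca/cccc meet in 2. 2c->2: no, accc/cccc meet in 2. Open state 3: 2c->3.
cab: 1b undefined. 1b->0: no, baaab/cabcb meet in 2 with "b" left. 1b->1: no, bcaca/cabcb meet in 1. 1b->2: ok.
cca: 3a undefined. 3a->0: ok.
ccc: 3c undefined. 3c->0: ok.
baaab: 2b undefined. 2b->0: ok.
cabcb: 3b undefined. 3b->0: no, aaaa/cabcb meet in 0. 3b->1: no, ccaca/cabcb meet in 1. 3b->2: ok.
All examples now run through 4 states with every (state, symbol) defined. Accept strings end in {0,1,3}, Reject strings end in {2}; accept={0,1,3}.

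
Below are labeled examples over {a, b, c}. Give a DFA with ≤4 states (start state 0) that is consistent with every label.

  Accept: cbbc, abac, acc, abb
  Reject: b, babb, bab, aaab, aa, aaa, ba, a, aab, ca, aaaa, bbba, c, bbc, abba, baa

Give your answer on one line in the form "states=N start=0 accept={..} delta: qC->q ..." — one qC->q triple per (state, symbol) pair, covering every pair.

State merging on the prefix tree: take the shortest (then alphabetical) example prefix whose next move is undefined and point that move at state 0, else 1, else 2, ...; a target is out if some Accept/Reject pair would then sit in one state with the same input left (inseparable). If every existing state is out, open a new one.
a: 0a undefined. 0a->0: ok.
b: 0b undefined. 0b->0: no, abac/c meet in 0 with "c" left. Open state 1: 0b->1.
c: 0c undefined. 0c->0: no, cbbc/bbc meet in 1 with "bc" left. 0c->1: ok.
ba: 1a undefined. 1a->0: no, abac/b meet in 1. 1a->1: no, abb/bab meet in 1 with "b" left. Open state 2: 1a->2.
bb: 1b undefined. 1b->0: no, abb/aa meet in 0. 1b->1: no, cbbc/bbc meet in 1 with "c" left. 1b->2: no, abac/bbc meet in 2 with "c" left. Open state 3: 1b->3.
acc: 1c undefined. 1c->0: no, acc/aa meet in 0. 1c->1: no, acc/b meet in 1. 1c->2: no, acc/ba meet in 2. 1c->3: ok.
baa: 2a undefined. 2a->0: ok.
bab: 2b undefined. 2b->0: ok.
bbb: 3b undefined. 3b->0: no, cbbc/b meet in 1. 3b->1: ok.
bbc: 3c undefined. 3c->0: ok.
abac: 2c undefined. 2c->0: no, abac/bab meet in 0. 2c->1: no, abac/b meet in 1. 2c->2: no, abac/ba meet in 2. 2c->3: ok.
abba: 3a undefined. 3a->0: ok.
All examples now run through 4 states with every (state, symbol) defined. Accept strings end in {3}, Reject strings end in {0,1,2}; accept={3}.

states=4 start=0 accept={3} delta: 0a->0 0b->1 0c->1 1a->2 1b->3 1c->3 2a->0 2b->0 2c->3 3a->0 3b->1 3c->0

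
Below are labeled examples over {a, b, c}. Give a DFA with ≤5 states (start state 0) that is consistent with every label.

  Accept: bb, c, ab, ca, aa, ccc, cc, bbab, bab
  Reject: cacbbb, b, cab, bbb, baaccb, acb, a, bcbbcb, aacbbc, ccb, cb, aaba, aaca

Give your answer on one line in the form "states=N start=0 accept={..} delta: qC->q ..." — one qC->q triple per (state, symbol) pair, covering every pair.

states=5 start=0 accept={0,2,3} delta: 0a->1 0b->1 0c->2 1a->3 1b->0 1c->0 2a->0 2b->1 2c->0 3a->0 3b->0 3c->4 4a->1 4b->4 4c->1

Fold the examples into a partial DFA from state 0: repeatedly fix the first undefined (state, symbol) met by the shortest-then-alphabetical prefix, trying targets in increasing order and rejecting any under which an Accept and a Reject string meet in one state with the same remainder; add a state when all current targets are rejected. Accepting states are where Accept strings end.
a: 0a undefined. 0a->0: no, ab/b meet in 0 with "b" left. Open state 1: 0a->1.
b: 0b undefined. 0b->0: no, bb/b meet in 0. 0b->1: ok.
c: 0c undefined. 0c->0: no, bb/cab meet in 1 with "b" left. 0c->1: no, bb/cb meet in 1 with "b" left. Open state 2: 0c->2.
aa: 1a undefined. 1a->0: no, ca/aaca meet in 2 with "a" left. 1a->1: no, aa/b meet in 1. 1a->2: no, bab/cb meet in 2 with "b" left. Open state 3: 1a->3.
ab: 1b undefined. 1b->0: ok.
ac: 1c undefined. 1c->0: ok.
ca: 2a undefined. 2a->0: ok.
cb: 2b undefined. 2b->0: no, bb/cacbbb meet in 0. 2b->1: ok.
cc: 2c undefined. 2c->0: ok.
aab: 3b undefined. 3b->0: ok.
aac: 3c undefined. 3c->0: no, c/aacbbc meet in 2. 3c->1: no, bb/aacbbc meet in 0. 3c->2: no, bb/aaca meet in 0. 3c->3: no, bb/aacbbc meet in 0. Open state 4: 3c->4.
baa: 3a undefined. 3a->0: ok.
aaca: 4a undefined. 4a->0: no, bb/aaca meet in 0. 4a->1: ok.
aacb: 4b undefined. 4b->0: no, bb/aacbbc meet in 0. 4b->1: no, c/aacbbc meet in 2. 4b->2: no, bb/aacbbc meet in 0. 4b->3: no, c/aacbbc meet in 2. 4b->4: ok.
aacbbc: 4c undefined. 4c->0: no, bb/aacbbc meet in 0. 4c->1: ok.
All examples now run through 5 states with every (state, symbol) defined. Accept strings end in {0,2,3}, Reject strings end in {1}; accept={0,2,3}.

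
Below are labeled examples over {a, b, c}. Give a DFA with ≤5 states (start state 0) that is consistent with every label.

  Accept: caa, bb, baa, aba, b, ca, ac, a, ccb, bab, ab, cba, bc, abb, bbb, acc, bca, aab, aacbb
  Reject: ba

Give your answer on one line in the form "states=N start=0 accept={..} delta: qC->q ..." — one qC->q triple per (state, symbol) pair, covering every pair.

states=3 start=0 accept={1,2} delta: 0a->1 0b->1 0c->2 1a->0 1b->2 1c->2 2a->2 2b->2 2c->1

State merging on the prefix tree: take the shortest (then alphabetical) example prefix whose next move is undefined and point that move at state 0, else 1, else 2, ...; a target is out if some Accept/Reject pair would then sit in one state with the same input left (inseparable). If every existing state is out, open a new one.
a: 0a undefined. 0a->0: no, aba/ba meet in 0 with "ba" left. Open state 1: 0a->1.
b: 0b undefined. 0b->0: no, a/ba meet in 1. 0b->1: ok.
c: 0c undefined. 0c->0: no, caa/ba meet in 1 with "a" left. 0c->1: no, ca/ba meet in 1 with "a" left. Open state 2: 0c->2.
aa: 1a undefined. 1a->0: ok.
ab: 1b undefined. 1b->0: no, bb/ba meet in 0. 1b->1: no, aba/ba meet in 0. 1b->2: ok.
ac: 1c undefined. 1c->0: no, ac/ba meet in 0. 1c->1: no, bca/ba meet in 0. 1c->2: ok.
ca: 2a undefined. 2a->0: no, aba/ba meet in 0. 2a->1: no, caa/ba meet in 0. 2a->2: ok.
cb: 2b undefined. 2b->0: no, abb/ba meet in 0. 2b->1: no, cba/ba meet in 0. 2b->2: ok.
cc: 2c undefined. 2c->0: no, acc/ba meet in 0. 2c->1: ok.
All examples now run through 3 states with every (state, symbol) defined. Accept strings end in {1,2}, Reject strings end in {0}; accept={1,2}.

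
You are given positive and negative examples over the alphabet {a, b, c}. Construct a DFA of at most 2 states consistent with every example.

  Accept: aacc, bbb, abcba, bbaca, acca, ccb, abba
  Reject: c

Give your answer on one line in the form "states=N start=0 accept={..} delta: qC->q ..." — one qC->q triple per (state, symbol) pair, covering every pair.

Grow the machine one transition at a time. Run the examples from 0; the earliest place one falls off (shortest prefix, ties alphabetical) gets sent to the lowest-numbered state that keeps every Accept/Reject pair distinguishable — a pair clashes when both reach the same state with identical unread suffix — and to a fresh state only if none does.
a: 0a undefined. 0a->0: ok.
b: 0b undefined. 0b->0: ok.
c: 0c undefined. 0c->0: no, aacc/c meet in 0. Open state 1: 0c->1.
cc: 1c undefined. 1c->0: ok.
abcb: 1b undefined. 1b->0: ok.
bbaca: 1a undefined. 1a->0: ok.
All examples now run through 2 states with every (state, symbol) defined. Accept strings end in {0}, Reject strings end in {1}; accept={0}.

states=2 start=0 accept={0} delta: 0a->0 0b->0 0c->1 1a->0 1b->0 1c->0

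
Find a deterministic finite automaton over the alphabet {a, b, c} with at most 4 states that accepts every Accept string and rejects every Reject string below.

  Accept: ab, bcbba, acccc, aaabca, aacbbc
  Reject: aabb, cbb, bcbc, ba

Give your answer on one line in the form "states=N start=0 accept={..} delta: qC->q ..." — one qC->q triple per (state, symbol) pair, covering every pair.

Grow the machine one transition at a time. Run the examples from 0; the earliest place one falls off (shortest prefix, ties alphabetical) gets sent to the lowest-numbered state that keeps every Accept/Reject pair distinguishable — a pair clashes when both reach the same state with identical unread suffix — and to a fresh state only if none does.
a: 0a undefined. 0a->0: ok.
b: 0b undefined. 0b->0: no, ab/aabb meet in 0. Open state 1: 0b->1.
c: 0c undefined. 0c->0: ok.
ba: 1a undefined. 1a->0: no, acccc/ba meet in 0. 1a->1: no, ab/ba meet in 1. Open state 2: 1a->2.
bc: 1c undefined. 1c->0: no, acccc/bcbc meet in 0. 1c->1: no, aaabca/ba meet in 2. 1c->2: ok.
bcb: 2b undefined. 2b->0: no, bcbba/ba meet in 2. 2b->1: ok.
cbb: 1b undefined. 1b->0: no, bcbba/aabb meet in 0. 1b->1: no, ab/aabb meet in 1. 1b->2: ok.
bcbba: 2a undefined. 2a->0: ok.
aacbbc: 2c undefined. 2c->0: ok.
All examples now run through 3 states with every (state, symbol) defined. Accept strings end in {0,1}, Reject strings end in {2}; accept={0,1}.

states=3 start=0 accept={0,1} delta: 0a->0 0b->1 0c->0 1a->2 1b->2 1c->2 2a->0 2b->1 2c->0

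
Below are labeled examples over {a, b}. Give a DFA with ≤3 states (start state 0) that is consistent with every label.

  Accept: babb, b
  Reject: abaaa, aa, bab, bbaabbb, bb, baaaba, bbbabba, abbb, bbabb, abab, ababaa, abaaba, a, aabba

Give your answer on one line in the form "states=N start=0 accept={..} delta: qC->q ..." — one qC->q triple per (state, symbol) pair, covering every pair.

Fold the examples into a partial DFA from state 0: repeatedly fix the first undefined (state, symbol) met by the shortest-then-alphabetical prefix, trying targets in increasing order and rejecting any under which an Accept and a Reject string meet in one state with the same remainder; add a state when all current targets are rejected. Accepting states are where Accept strings end.
a: 0a undefined. 0a->0: ok.
b: 0b undefined. 0b->0: no, babb/abaaa meet in 0. Open state 1: 0b->1.
ba: 1a undefined. 1a->0: no, babb/bb meet in 1 with "b" left. 1a->1: no, babb/abbb meet in 1 with "bb" left. Open state 2: 1a->2.
bb: 1b undefined. 1b->0: no, b/bbaabbb meet in 1. 1b->1: no, babb/bbabb meet in 2 with "bb" left. 1b->2: ok.
baa: 2a undefined. 2a->0: ok.
bab: 2b undefined. 2b->0: ok.
All examples now run through 3 states with every (state, symbol) defined. Accept strings end in {1}, Reject strings end in {0,2}; accept={1}.

states=3 start=0 accept={1} delta: 0a->0 0b->1 1a->2 1b->2 2a->0 2b->0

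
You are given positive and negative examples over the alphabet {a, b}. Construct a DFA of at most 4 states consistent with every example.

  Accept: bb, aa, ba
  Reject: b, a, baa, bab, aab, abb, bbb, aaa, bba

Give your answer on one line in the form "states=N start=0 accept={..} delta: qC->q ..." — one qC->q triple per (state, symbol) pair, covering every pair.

Fold the examples into a partial DFA from state 0: repeatedly fix the first undefined (state, symbol) met by the shortest-then-alphabetical prefix, trying targets in increasing order and rejecting any under which an Accept and a Reject string meet in one state with the same remainder; add a state when all current targets are rejected. Accepting states are where Accept strings end.
a: 0a undefined. 0a->0: no, bb/abb meet in 0 with "bb" left. Open state 1: 0a->1.
b: 0b undefined. 0b->0: no, bb/b meet in 0. 0b->1: ok.
aa: 1a undefined. 1a->0: ok.
ab: 1b undefined. 1b->0: ok.
All examples now run through 2 states with every (state, symbol) defined. Accept strings end in {0}, Reject strings end in {1}; accept={0}.

states=2 start=0 accept={0} delta: 0a->1 0b->1 1a->0 1b->0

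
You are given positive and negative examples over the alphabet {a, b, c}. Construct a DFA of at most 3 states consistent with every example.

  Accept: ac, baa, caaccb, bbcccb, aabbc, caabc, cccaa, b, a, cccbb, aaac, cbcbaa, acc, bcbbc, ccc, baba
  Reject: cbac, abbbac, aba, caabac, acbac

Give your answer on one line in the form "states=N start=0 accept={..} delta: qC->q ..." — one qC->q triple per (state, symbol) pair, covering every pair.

Grow the machine one transition at a time. Run the examples from 0; the earliest place one falls off (shortest prefix, ties alphabetical) gets sent to the lowest-numbered state that keeps every Accept/Reject pair distinguishable — a pair clashes when both reach the same state with identical unread suffix — and to a fresh state only if none does.
a: 0a undefined. 0a->0: ok.
b: 0b undefined. 0b->0: no, ac/abbbac meet in 0 with "c" left. Open state 1: 0b->1.
c: 0c undefined. 0c->0: ok.
ba: 1a undefined. 1a->0: no, ac/cbac meet in 0. 1a->1: no, baa/aba meet in 1. Open state 2: 1a->2.
bb: 1b undefined. 1b->0: ok.
bc: 1c undefined. 1c->0: ok.
baa: 2a undefined. 2a->0: ok.
bab: 2b undefined. 2b->0: ok.
cbac: 2c undefined. 2c->0: no, ac/cbac meet in 0. 2c->1: no, caaccb/cbac meet in 1. 2c->2: ok.
All examples now run through 3 states with every (state, symbol) defined. Accept strings end in {0,1}, Reject strings end in {2}; accept={0,1}.

states=3 start=0 accept={0,1} delta: 0a->0 0b->1 0c->0 1a->2 1b->0 1c->0 2a->0 2b->0 2c->2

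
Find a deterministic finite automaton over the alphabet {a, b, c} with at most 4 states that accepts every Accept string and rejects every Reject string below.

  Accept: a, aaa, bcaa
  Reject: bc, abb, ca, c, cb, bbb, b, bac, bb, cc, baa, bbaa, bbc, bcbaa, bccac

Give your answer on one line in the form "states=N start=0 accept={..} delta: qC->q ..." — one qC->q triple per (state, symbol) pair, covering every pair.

Fold the examples into a partial DFA from state 0: repeatedly fix the first undefined (state, symbol) met by the shortest-then-alphabetical prefix, trying targets in increasing order and rejecting any under which an Accept and a Reject string meet in one state with the same remainder; add a state when all current targets are rejected. Accepting states are where Accept strings end.
a: 0a undefined. 0a->0: ok.
b: 0b undefined. 0b->0: no, a/abb meet in 0. Open state 1: 0b->1.
c: 0c undefined. 0c->0: no, a/ca meet in 0. 0c->1: ok.
ba: 1a undefined. 1a->0: no, a/ca meet in 0. 1a->1: ok.
bb: 1b undefined. 1b->0: no, a/abb meet in 0. 1b->1: ok.
bc: 1c undefined. 1c->0: no, a/bc meet in 0. 1c->1: no, bcaa/bc meet in 1. Open state 2: 1c->2.
bca: 2a undefined. 2a->0: ok.
bcb: 2b undefined. 2b->0: no, a/bcbaa meet in 0. 2b->1: ok.
bcc: 2c undefined. 2c->0: ok.
All examples now run through 3 states with every (state, symbol) defined. Accept strings end in {0}, Reject strings end in {1,2}; accept={0}.

states=3 start=0 accept={0} delta: 0a->0 0b->1 0c->1 1a->1 1b->1 1c->2 2a->0 2b->1 2c->0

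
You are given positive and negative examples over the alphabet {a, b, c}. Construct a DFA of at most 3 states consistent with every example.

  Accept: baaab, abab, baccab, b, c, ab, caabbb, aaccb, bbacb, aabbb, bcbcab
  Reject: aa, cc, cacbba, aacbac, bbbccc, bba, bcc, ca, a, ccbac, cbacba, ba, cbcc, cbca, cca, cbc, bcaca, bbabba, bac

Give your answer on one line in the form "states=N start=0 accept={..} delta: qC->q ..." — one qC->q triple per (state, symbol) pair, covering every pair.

states=3 start=0 accept={1} delta: 0a->0 0b->1 0c->1 1a->2 1b->1 1c->2 2a->0 2b->1 2c->2

Grow the machine one transition at a time. Run the examples from 0; the earliest place one falls off (shortest prefix, ties alphabetical) gets sent to the lowest-numbered state that keeps every Accept/Reject pair distinguishable — a pair clashes when both reach the same state with identical unread suffix — and to a fresh state only if none does.
a: 0a undefined. 0a->0: ok.
b: 0b undefined. 0b->0: no, baaab/aa meet in 0. Open state 1: 0b->1.
c: 0c undefined. 0c->0: no, c/aa meet in 0. 0c->1: ok.
ba: 1a undefined. 1a->0: no, baaab/bac meet in 1. 1a->1: no, b/ca meet in 1. Open state 2: 1a->2.
bb: 1b undefined. 1b->0: no, b/aacbac meet in 1. 1b->1: ok.
bc: 1c undefined. 1c->0: no, b/bcc meet in 1. 1c->1: no, b/cc meet in 1. 1c->2: ok.
baa: 2a undefined. 2a->0: ok.
bac: 2c undefined. 2c->0: no, baaab/bbbccc meet in 1. 2c->1: no, baaab/aacbac meet in 1. 2c->2: ok.
bcb: 2b undefined. 2b->0: no, baaab/ccbac meet in 1. 2b->1: ok.
All examples now run through 3 states with every (state, symbol) defined. Accept strings end in {1}, Reject strings end in {0,2}; accept={1}.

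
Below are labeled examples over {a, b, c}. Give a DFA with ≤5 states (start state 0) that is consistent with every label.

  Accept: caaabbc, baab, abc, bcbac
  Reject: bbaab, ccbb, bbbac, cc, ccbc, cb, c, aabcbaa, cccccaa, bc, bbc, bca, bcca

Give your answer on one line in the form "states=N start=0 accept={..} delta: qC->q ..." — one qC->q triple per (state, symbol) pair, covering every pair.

Grow the machine one transition at a time. Run the examples from 0; the earliest place one falls off (shortest prefix, ties alphabetical) gets sent to the lowest-numbered state that keeps every Accept/Reject pair distinguishable — a pair clashes when both reach the same state with identical unread suffix — and to a fresh state only if none does.
a: 0a undefined. 0a->0: no, abc/bc meet in 0 with "bc" left. Open state 1: 0a->1.
b: 0b undefined. 0b->0: no, baab/bbaab meet in 1 with "ab" left. 0b->1: no, abc/bbc meet in 1 with "bc" left. Open state 2: 0b->2.
c: 0c undefined. 0c->0: ok.
aa: 1a undefined. 1a->0: ok.
ab: 1b undefined. 1b->0: no, caaabbc/ccbc meet in 2 with "c" left. 1b->1: ok.
ba: 2a undefined. 2a->0: ok.
bb: 2b undefined. 2b->0: ok.
bc: 2c undefined. 2c->0: no, baab/aabcbaa meet in 1. 2c->1: no, baab/ccbc meet in 1. 2c->2: ok.
abc: 1c undefined. 1c->0: no, caaabbc/ccbb meet in 0. 1c->1: ok.
All examples now run through 3 states with every (state, symbol) defined. Accept strings end in {1}, Reject strings end in {0,2}; accept={1}.

states=3 start=0 accept={1} delta: 0a->1 0b->2 0c->0 1a->0 1b->1 1c->1 2a->0 2b->0 2c->2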